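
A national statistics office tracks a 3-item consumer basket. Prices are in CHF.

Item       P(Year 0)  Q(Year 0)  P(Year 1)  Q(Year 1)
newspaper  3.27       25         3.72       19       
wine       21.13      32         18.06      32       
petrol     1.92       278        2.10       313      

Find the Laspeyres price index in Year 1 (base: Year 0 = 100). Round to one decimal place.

Laspeyres price index uses base-period quantities as weights.
ΣP(Year 1)·Q(Year 0) = 3.72×25 + 18.06×32 + 2.10×278 = 93 + 577.92 + 583.8 = 1254.72
ΣP(Year 0)·Q(Year 0) = 3.27×25 + 21.13×32 + 1.92×278 = 81.75 + 676.16 + 533.76 = 1291.67
Index = 1254.72 / 1291.67 × 100 = 97.1394

97.1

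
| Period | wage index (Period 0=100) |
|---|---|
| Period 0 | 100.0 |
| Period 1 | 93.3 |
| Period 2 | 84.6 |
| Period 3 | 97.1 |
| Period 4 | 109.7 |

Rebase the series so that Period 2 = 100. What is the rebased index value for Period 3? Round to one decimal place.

114.8

Rebased(Period 3) = 97.1 / 84.6 × 100 = 114.7754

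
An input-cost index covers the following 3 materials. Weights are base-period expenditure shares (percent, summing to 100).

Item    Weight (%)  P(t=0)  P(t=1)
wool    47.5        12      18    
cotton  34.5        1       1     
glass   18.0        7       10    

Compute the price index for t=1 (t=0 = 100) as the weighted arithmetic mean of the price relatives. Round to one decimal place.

wool: 47.5 × (18/12) = 47.5 × 1.500000 = 71.2500
cotton: 34.5 × (1/1) = 34.5 × 1.000000 = 34.5000
glass: 18.0 × (10/7) = 18.0 × 1.428571 = 25.7143
Index = Σ wᵢ·(p₁ᵢ/p₀ᵢ) = 71.2500 + 34.5000 + 25.7143 = 131.4643

131.5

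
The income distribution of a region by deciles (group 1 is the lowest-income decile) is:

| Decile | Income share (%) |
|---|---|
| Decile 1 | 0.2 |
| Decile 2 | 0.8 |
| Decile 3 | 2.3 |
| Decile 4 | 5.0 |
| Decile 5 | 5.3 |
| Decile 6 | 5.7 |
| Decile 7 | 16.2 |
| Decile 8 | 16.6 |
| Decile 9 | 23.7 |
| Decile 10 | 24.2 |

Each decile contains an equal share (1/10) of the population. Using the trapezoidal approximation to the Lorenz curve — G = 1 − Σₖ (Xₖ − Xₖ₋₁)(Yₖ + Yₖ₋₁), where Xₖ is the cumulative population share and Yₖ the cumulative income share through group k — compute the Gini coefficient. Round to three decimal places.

0.482

Cumulative income shares Yₖ: 0.0020, 0.0100, 0.0330, 0.0830, 0.1360, 0.1930, 0.3550, 0.5210, 0.7580, 1.0000
Σ (Xₖ−Xₖ₋₁)(Yₖ+Yₖ₋₁) = (1/10)(0.0020+0.0000) + (1/10)(0.0100+0.0020) + (1/10)(0.0330+0.0100) + (1/10)(0.0830+0.0330) + (1/10)(0.1360+0.0830) + (1/10)(0.1930+0.1360) + (1/10)(0.3550+0.1930) + (1/10)(0.5210+0.3550) + (1/10)(0.7580+0.5210) + (1/10)(1.0000+0.7580)
  = 0.0002 + 0.0012 + 0.0043 + 0.0116 + 0.0219 + 0.0329 + 0.0548 + 0.0876 + 0.1279 + 0.1758 = 0.5182
G = 1 − 0.5182 = 0.4818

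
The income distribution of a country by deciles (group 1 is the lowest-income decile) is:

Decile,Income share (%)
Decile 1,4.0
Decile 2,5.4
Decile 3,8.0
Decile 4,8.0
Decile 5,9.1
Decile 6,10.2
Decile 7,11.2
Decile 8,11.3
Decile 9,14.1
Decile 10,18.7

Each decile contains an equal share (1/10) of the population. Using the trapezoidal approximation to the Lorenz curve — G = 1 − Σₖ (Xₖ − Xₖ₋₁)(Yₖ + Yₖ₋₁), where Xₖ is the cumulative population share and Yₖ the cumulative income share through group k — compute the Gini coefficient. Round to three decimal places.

Cumulative income shares Yₖ: 0.0400, 0.0940, 0.1740, 0.2540, 0.3450, 0.4470, 0.5590, 0.6720, 0.8130, 1.0000
Σ (Xₖ−Xₖ₋₁)(Yₖ+Yₖ₋₁) = (1/10)(0.0400+0.0000) + (1/10)(0.0940+0.0400) + (1/10)(0.1740+0.0940) + (1/10)(0.2540+0.1740) + (1/10)(0.3450+0.2540) + (1/10)(0.4470+0.3450) + (1/10)(0.5590+0.4470) + (1/10)(0.6720+0.5590) + (1/10)(0.8130+0.6720) + (1/10)(1.0000+0.8130)
  = 0.0040 + 0.0134 + 0.0268 + 0.0428 + 0.0599 + 0.0792 + 0.1006 + 0.1231 + 0.1485 + 0.1813 = 0.7796
G = 1 − 0.7796 = 0.2204

0.220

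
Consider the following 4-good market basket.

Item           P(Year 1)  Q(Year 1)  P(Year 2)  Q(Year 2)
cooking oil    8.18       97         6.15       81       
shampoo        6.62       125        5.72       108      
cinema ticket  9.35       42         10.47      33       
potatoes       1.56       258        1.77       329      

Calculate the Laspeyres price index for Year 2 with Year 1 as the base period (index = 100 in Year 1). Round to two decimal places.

91.38

Laspeyres price index uses base-period quantities as weights.
ΣP(Year 2)·Q(Year 1) = 6.15×97 + 5.72×125 + 10.47×42 + 1.77×258 = 596.55 + 715 + 439.74 + 456.66 = 2207.95
ΣP(Year 1)·Q(Year 1) = 8.18×97 + 6.62×125 + 9.35×42 + 1.56×258 = 793.46 + 827.5 + 392.7 + 402.48 = 2416.14
Index = 2207.95 / 2416.14 × 100 = 91.3834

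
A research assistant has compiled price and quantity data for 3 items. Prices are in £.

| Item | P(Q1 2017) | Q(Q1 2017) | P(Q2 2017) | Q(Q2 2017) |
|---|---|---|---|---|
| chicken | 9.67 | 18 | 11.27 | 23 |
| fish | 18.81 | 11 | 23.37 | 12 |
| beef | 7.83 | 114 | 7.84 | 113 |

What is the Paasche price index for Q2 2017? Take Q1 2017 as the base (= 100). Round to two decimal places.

Paasche price index uses current-period quantities as weights.
ΣP(Q2 2017)·Q(Q2 2017) = 11.27×23 + 23.37×12 + 7.84×113 = 259.21 + 280.44 + 885.92 = 1425.57
ΣP(Q1 2017)·Q(Q2 2017) = 9.67×23 + 18.81×12 + 7.83×113 = 222.41 + 225.72 + 884.79 = 1332.92
Index = 1425.57 / 1332.92 × 100 = 106.9509

106.95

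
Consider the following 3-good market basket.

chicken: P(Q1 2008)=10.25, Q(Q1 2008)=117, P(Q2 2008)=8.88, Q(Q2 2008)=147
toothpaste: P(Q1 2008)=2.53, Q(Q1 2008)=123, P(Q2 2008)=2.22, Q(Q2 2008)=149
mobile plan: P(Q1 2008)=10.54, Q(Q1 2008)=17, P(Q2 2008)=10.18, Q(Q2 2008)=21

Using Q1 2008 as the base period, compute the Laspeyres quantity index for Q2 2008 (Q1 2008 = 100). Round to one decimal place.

Laspeyres quantity index uses base-period prices as weights.
ΣP(Q1 2008)·Q(Q2 2008) = 10.25×147 + 2.53×149 + 10.54×21 = 1506.75 + 376.97 + 221.34 = 2105.06
ΣP(Q1 2008)·Q(Q1 2008) = 10.25×117 + 2.53×123 + 10.54×17 = 1199.25 + 311.19 + 179.18 = 1689.62
Index = 2105.06 / 1689.62 × 100 = 124.5878

124.6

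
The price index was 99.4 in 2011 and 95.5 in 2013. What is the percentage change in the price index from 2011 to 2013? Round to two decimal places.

-3.92%

Change = (95.5 − 99.4) / 99.4 × 100
       = -3.9 / 99.4 × 100 = -3.9235%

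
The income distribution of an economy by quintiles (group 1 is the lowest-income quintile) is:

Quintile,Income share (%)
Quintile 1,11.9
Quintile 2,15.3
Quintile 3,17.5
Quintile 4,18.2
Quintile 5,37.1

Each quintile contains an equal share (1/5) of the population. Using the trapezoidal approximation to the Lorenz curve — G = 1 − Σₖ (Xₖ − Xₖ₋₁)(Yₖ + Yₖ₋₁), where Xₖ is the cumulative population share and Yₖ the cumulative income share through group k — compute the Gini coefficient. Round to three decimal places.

0.213

Cumulative income shares Yₖ: 0.1190, 0.2720, 0.4470, 0.6290, 1.0000
Σ (Xₖ−Xₖ₋₁)(Yₖ+Yₖ₋₁) = (1/5)(0.1190+0.0000) + (1/5)(0.2720+0.1190) + (1/5)(0.4470+0.2720) + (1/5)(0.6290+0.4470) + (1/5)(1.0000+0.6290)
  = 0.0238 + 0.0782 + 0.1438 + 0.2152 + 0.3258 = 0.7868
G = 1 − 0.7868 = 0.2132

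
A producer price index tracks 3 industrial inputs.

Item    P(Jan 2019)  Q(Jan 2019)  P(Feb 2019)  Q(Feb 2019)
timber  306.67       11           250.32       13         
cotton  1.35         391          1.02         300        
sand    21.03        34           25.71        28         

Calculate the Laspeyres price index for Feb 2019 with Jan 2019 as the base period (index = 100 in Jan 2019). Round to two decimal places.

87.22

Laspeyres price index uses base-period quantities as weights.
ΣP(Feb 2019)·Q(Jan 2019) = 250.32×11 + 1.02×391 + 25.71×34 = 2753.52 + 398.82 + 874.14 = 4026.48
ΣP(Jan 2019)·Q(Jan 2019) = 306.67×11 + 1.35×391 + 21.03×34 = 3373.37 + 527.85 + 715.02 = 4616.24
Index = 4026.48 / 4616.24 × 100 = 87.2242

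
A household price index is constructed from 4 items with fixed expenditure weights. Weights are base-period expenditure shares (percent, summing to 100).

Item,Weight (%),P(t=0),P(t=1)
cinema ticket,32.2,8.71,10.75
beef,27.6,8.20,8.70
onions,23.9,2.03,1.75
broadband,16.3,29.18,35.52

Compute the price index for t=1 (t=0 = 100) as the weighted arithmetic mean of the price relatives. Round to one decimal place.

109.5

cinema ticket: 32.2 × (10.75/8.71) = 32.2 × 1.234214 = 39.7417
beef: 27.6 × (8.70/8.20) = 27.6 × 1.060976 = 29.2829
onions: 23.9 × (1.75/2.03) = 23.9 × 0.862069 = 20.6034
broadband: 16.3 × (35.52/29.18) = 16.3 × 1.217272 = 19.8415
Index = Σ wᵢ·(p₁ᵢ/p₀ᵢ) = 39.7417 + 29.2829 + 20.6034 + 19.8415 = 109.4696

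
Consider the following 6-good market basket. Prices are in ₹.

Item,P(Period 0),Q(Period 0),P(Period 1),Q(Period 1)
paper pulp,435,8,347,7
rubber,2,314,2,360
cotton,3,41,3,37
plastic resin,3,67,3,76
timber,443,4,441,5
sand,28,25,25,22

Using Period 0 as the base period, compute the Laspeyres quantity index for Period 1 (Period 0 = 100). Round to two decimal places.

100.45

Laspeyres quantity index uses base-period prices as weights.
ΣP(Period 0)·Q(Period 1) = 435×7 + 2×360 + 3×37 + 3×76 + 443×5 + 28×22 = 3045 + 720 + 111 + 228 + 2215 + 616 = 6935
ΣP(Period 0)·Q(Period 0) = 435×8 + 2×314 + 3×41 + 3×67 + 443×4 + 28×25 = 3480 + 628 + 123 + 201 + 1772 + 700 = 6904
Index = 6935 / 6904 × 100 = 100.4490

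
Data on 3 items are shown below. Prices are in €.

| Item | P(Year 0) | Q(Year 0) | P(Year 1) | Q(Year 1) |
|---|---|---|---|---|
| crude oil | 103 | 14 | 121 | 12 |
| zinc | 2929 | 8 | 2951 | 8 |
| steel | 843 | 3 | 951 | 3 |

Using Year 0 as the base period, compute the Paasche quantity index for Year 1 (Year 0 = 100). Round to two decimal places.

99.14

Paasche quantity index uses current-period prices as weights.
ΣP(Year 1)·Q(Year 1) = 121×12 + 2951×8 + 951×3 = 1452 + 23608 + 2853 = 27913
ΣP(Year 1)·Q(Year 0) = 121×14 + 2951×8 + 951×3 = 1694 + 23608 + 2853 = 28155
Index = 27913 / 28155 × 100 = 99.1405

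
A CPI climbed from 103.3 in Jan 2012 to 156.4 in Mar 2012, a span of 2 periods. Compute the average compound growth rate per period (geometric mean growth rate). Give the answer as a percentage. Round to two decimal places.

Growth factor = (156.4/103.3)^(1/2) = (1.514037)^(1/2) = 1.230462
Growth rate = 1.230462 − 1 = 0.230462 = 23.0462%

23.05%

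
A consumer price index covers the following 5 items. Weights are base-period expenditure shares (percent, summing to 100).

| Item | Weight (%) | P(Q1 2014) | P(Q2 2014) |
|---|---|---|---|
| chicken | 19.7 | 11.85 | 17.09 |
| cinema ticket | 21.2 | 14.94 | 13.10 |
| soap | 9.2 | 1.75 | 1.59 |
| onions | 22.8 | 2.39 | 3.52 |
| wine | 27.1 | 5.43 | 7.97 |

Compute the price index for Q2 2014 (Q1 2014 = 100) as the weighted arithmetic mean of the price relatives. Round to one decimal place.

128.7

chicken: 19.7 × (17.09/11.85) = 19.7 × 1.442194 = 28.4112
cinema ticket: 21.2 × (13.10/14.94) = 21.2 × 0.876841 = 18.5890
soap: 9.2 × (1.59/1.75) = 9.2 × 0.908571 = 8.3589
onions: 22.8 × (3.52/2.39) = 22.8 × 1.472803 = 33.5799
wine: 27.1 × (7.97/5.43) = 27.1 × 1.467772 = 39.7766
Index = Σ wᵢ·(p₁ᵢ/p₀ᵢ) = 28.4112 + 18.5890 + 8.3589 + 33.5799 + 39.7766 = 128.7156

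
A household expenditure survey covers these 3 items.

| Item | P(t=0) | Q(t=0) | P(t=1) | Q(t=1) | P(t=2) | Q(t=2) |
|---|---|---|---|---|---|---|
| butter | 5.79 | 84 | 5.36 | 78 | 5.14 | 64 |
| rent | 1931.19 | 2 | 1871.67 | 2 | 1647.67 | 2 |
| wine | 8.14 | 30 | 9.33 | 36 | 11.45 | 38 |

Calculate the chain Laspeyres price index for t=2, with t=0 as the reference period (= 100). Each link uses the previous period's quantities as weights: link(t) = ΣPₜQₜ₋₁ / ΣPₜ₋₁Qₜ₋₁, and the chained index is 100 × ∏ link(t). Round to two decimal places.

88.98

Link t=0→t=1:
ΣP(t=1)Q(t=0) = 5.36×84 + 1871.67×2 + 9.33×30 = 450.24 + 3743.34 + 279.9 = 4473.48
ΣP(t=0)Q(t=0) = 5.79×84 + 1931.19×2 + 8.14×30 = 486.36 + 3862.38 + 244.2 = 4592.94
link = 4473.48/4592.94 = 0.973991
Link t=1→t=2:
ΣP(t=2)Q(t=1) = 5.14×78 + 1647.67×2 + 11.45×36 = 400.92 + 3295.34 + 412.2 = 4108.46
ΣP(t=1)Q(t=1) = 5.36×78 + 1871.67×2 + 9.33×36 = 418.08 + 3743.34 + 335.88 = 4497.3
link = 4108.46/4497.3 = 0.913539
Chained index = 100 × 0.973991 × 0.913539 = 88.9779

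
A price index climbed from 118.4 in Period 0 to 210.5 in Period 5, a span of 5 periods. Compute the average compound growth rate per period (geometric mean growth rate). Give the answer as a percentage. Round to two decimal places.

12.20%

Growth factor = (210.5/118.4)^(1/5) = (1.777872)^(1/5) = 1.121967
Growth rate = 1.121967 − 1 = 0.121967 = 12.1967%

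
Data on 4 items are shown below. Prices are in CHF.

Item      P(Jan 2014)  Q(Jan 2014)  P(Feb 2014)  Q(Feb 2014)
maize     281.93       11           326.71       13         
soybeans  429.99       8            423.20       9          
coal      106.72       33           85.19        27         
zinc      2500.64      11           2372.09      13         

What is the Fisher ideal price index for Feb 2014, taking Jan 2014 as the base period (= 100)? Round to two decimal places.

Laspeyres component (base-period weights):
ΣP(Feb 2014)Q(Jan 2014) = 326.71×11 + 423.20×8 + 85.19×33 + 2372.09×11 = 3593.81 + 3385.6 + 2811.27 + 26092.99 = 35883.67
ΣP(Jan 2014)Q(Jan 2014) = 281.93×11 + 429.99×8 + 106.72×33 + 2500.64×11 = 3101.23 + 3439.92 + 3521.76 + 27507.04 = 37569.95
L = 35883.67 / 37569.95 × 100 = 95.5116
Paasche component (current-period weights):
ΣP(Feb 2014)Q(Feb 2014) = 326.71×13 + 423.20×9 + 85.19×27 + 2372.09×13 = 4247.23 + 3808.8 + 2300.13 + 30837.17 = 41193.33
ΣP(Jan 2014)Q(Feb 2014) = 281.93×13 + 429.99×9 + 106.72×27 + 2500.64×13 = 3665.09 + 3869.91 + 2881.44 + 32508.32 = 42924.76
P = 41193.33 / 42924.76 × 100 = 95.9664
Fisher = √(L × P) = √(95.5116 × 95.9664) = 95.7387

95.74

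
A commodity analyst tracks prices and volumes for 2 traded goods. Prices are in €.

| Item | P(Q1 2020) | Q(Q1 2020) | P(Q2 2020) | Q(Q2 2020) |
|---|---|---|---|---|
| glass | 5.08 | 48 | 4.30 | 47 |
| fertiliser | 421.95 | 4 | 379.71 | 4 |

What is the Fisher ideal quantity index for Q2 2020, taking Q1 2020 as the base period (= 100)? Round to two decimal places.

99.74

Laspeyres component (base-period weights):
ΣP(Q1 2020)Q(Q2 2020) = 5.08×47 + 421.95×4 = 238.76 + 1687.8 = 1926.56
ΣP(Q1 2020)Q(Q1 2020) = 5.08×48 + 421.95×4 = 243.84 + 1687.8 = 1931.64
L = 1926.56 / 1931.64 × 100 = 99.7370
Paasche component (current-period weights):
ΣP(Q2 2020)Q(Q2 2020) = 4.30×47 + 379.71×4 = 202.1 + 1518.84 = 1720.94
ΣP(Q2 2020)Q(Q1 2020) = 4.30×48 + 379.71×4 = 206.4 + 1518.84 = 1725.24
P = 1720.94 / 1725.24 × 100 = 99.7508
Fisher = √(L × P) = √(99.7370 × 99.7508) = 99.7439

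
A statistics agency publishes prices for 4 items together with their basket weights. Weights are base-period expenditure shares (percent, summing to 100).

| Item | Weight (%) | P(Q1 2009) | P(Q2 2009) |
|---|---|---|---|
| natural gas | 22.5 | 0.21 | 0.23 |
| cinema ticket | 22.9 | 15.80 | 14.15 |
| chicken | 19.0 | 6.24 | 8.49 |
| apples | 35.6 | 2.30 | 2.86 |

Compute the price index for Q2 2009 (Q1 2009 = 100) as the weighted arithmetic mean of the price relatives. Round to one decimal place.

natural gas: 22.5 × (0.23/0.21) = 22.5 × 1.095238 = 24.6429
cinema ticket: 22.9 × (14.15/15.80) = 22.9 × 0.895570 = 20.5085
chicken: 19.0 × (8.49/6.24) = 19.0 × 1.360577 = 25.8510
apples: 35.6 × (2.86/2.30) = 35.6 × 1.243478 = 44.2678
Index = Σ wᵢ·(p₁ᵢ/p₀ᵢ) = 24.6429 + 20.5085 + 25.8510 + 44.2678 = 115.2702

115.3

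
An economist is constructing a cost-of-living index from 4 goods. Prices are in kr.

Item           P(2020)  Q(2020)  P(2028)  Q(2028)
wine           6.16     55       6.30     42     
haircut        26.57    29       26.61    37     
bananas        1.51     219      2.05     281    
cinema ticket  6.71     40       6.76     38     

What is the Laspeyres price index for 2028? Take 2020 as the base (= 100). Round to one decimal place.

107.6

Laspeyres price index uses base-period quantities as weights.
ΣP(2028)·Q(2020) = 6.30×55 + 26.61×29 + 2.05×219 + 6.76×40 = 346.5 + 771.69 + 448.95 + 270.4 = 1837.54
ΣP(2020)·Q(2020) = 6.16×55 + 26.57×29 + 1.51×219 + 6.71×40 = 338.8 + 770.53 + 330.69 + 268.4 = 1708.42
Index = 1837.54 / 1708.42 × 100 = 107.5579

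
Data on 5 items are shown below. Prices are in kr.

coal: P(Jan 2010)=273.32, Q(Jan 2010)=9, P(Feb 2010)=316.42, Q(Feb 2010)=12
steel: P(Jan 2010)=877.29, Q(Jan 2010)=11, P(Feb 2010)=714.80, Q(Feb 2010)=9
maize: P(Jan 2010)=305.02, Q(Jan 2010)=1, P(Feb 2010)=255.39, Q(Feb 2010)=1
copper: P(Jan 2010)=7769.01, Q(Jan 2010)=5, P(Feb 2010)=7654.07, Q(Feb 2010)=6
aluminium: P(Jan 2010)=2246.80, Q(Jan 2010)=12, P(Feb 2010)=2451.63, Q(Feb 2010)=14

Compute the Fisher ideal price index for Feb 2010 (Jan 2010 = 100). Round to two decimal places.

100.94

Laspeyres component (base-period weights):
ΣP(Feb 2010)Q(Jan 2010) = 316.42×9 + 714.80×11 + 255.39×1 + 7654.07×5 + 2451.63×12 = 2847.78 + 7862.8 + 255.39 + 38270.35 + 29419.56 = 78655.88
ΣP(Jan 2010)Q(Jan 2010) = 273.32×9 + 877.29×11 + 305.02×1 + 7769.01×5 + 2246.80×12 = 2459.88 + 9650.19 + 305.02 + 38845.05 + 26961.6 = 78221.74
L = 78655.88 / 78221.74 × 100 = 100.5550
Paasche component (current-period weights):
ΣP(Feb 2010)Q(Feb 2010) = 316.42×12 + 714.80×9 + 255.39×1 + 7654.07×6 + 2451.63×14 = 3797.04 + 6433.2 + 255.39 + 45924.42 + 34322.82 = 90732.87
ΣP(Jan 2010)Q(Feb 2010) = 273.32×12 + 877.29×9 + 305.02×1 + 7769.01×6 + 2246.80×14 = 3279.84 + 7895.61 + 305.02 + 46614.06 + 31455.2 = 89549.73
P = 90732.87 / 89549.73 × 100 = 101.3212
Fisher = √(L × P) = √(100.5550 × 101.3212) = 100.9374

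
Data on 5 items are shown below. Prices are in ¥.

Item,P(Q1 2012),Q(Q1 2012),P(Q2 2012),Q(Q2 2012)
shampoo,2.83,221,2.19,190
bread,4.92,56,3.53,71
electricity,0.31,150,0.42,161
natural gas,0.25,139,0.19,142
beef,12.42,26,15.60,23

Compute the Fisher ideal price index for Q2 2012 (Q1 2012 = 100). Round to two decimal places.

Laspeyres component (base-period weights):
ΣP(Q2 2012)Q(Q1 2012) = 2.19×221 + 3.53×56 + 0.42×150 + 0.19×139 + 15.60×26 = 483.99 + 197.68 + 63 + 26.41 + 405.6 = 1176.68
ΣP(Q1 2012)Q(Q1 2012) = 2.83×221 + 4.92×56 + 0.31×150 + 0.25×139 + 12.42×26 = 625.43 + 275.52 + 46.5 + 34.75 + 322.92 = 1305.12
L = 1176.68 / 1305.12 × 100 = 90.1588
Paasche component (current-period weights):
ΣP(Q2 2012)Q(Q2 2012) = 2.19×190 + 3.53×71 + 0.42×161 + 0.19×142 + 15.60×23 = 416.1 + 250.63 + 67.62 + 26.98 + 358.8 = 1120.13
ΣP(Q1 2012)Q(Q2 2012) = 2.83×190 + 4.92×71 + 0.31×161 + 0.25×142 + 12.42×23 = 537.7 + 349.32 + 49.91 + 35.5 + 285.66 = 1258.09
P = 1120.13 / 1258.09 × 100 = 89.0342
Fisher = √(L × P) = √(90.1588 × 89.0342) = 89.5947

89.59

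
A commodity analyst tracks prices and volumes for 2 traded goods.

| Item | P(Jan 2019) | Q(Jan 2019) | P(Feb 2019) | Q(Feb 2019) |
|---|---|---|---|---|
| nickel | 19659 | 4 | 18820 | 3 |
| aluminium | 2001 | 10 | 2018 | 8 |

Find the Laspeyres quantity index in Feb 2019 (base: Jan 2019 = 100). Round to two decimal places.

76.01

Laspeyres quantity index uses base-period prices as weights.
ΣP(Jan 2019)·Q(Feb 2019) = 19659×3 + 2001×8 = 58977 + 16008 = 74985
ΣP(Jan 2019)·Q(Jan 2019) = 19659×4 + 2001×10 = 78636 + 20010 = 98646
Index = 74985 / 98646 × 100 = 76.0142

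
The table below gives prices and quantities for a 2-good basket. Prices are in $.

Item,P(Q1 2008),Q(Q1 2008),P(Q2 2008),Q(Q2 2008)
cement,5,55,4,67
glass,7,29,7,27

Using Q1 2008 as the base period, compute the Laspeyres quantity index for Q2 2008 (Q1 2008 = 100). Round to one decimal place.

Laspeyres quantity index uses base-period prices as weights.
ΣP(Q1 2008)·Q(Q2 2008) = 5×67 + 7×27 = 335 + 189 = 524
ΣP(Q1 2008)·Q(Q1 2008) = 5×55 + 7×29 = 275 + 203 = 478
Index = 524 / 478 × 100 = 109.6234

109.6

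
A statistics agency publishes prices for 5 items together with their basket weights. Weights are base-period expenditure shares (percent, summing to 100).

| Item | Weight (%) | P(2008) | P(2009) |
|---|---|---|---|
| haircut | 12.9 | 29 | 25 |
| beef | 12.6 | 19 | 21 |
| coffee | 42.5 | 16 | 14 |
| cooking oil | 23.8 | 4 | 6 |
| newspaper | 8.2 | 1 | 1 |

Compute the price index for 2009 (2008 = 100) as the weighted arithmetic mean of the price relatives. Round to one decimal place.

106.1

haircut: 12.9 × (25/29) = 12.9 × 0.862069 = 11.1207
beef: 12.6 × (21/19) = 12.6 × 1.105263 = 13.9263
coffee: 42.5 × (14/16) = 42.5 × 0.875000 = 37.1875
cooking oil: 23.8 × (6/4) = 23.8 × 1.500000 = 35.7000
newspaper: 8.2 × (1/1) = 8.2 × 1.000000 = 8.2000
Index = Σ wᵢ·(p₁ᵢ/p₀ᵢ) = 11.1207 + 13.9263 + 37.1875 + 35.7000 + 8.2000 = 106.1345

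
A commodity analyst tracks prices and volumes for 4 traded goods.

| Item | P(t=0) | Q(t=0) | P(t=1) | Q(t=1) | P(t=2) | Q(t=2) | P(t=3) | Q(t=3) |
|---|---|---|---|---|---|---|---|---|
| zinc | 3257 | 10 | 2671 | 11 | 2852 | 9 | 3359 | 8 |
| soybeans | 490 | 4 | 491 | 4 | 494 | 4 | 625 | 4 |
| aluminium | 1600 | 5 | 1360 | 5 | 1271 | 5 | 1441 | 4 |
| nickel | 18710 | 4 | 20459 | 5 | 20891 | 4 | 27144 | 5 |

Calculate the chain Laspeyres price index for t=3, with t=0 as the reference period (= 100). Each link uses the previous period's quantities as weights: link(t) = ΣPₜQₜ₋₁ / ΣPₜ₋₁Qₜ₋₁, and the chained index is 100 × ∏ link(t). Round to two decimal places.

Link t=0→t=1:
ΣP(t=1)Q(t=0) = 2671×10 + 491×4 + 1360×5 + 20459×4 = 26710 + 1964 + 6800 + 81836 = 117310
ΣP(t=0)Q(t=0) = 3257×10 + 490×4 + 1600×5 + 18710×4 = 32570 + 1960 + 8000 + 74840 = 117370
link = 117310/117370 = 0.999489
Link t=1→t=2:
ΣP(t=2)Q(t=1) = 2852×11 + 494×4 + 1271×5 + 20891×5 = 31372 + 1976 + 6355 + 104455 = 144158
ΣP(t=1)Q(t=1) = 2671×11 + 491×4 + 1360×5 + 20459×5 = 29381 + 1964 + 6800 + 102295 = 140440
link = 144158/140440 = 1.026474
Link t=2→t=3:
ΣP(t=3)Q(t=2) = 3359×9 + 625×4 + 1441×5 + 27144×4 = 30231 + 2500 + 7205 + 108576 = 148512
ΣP(t=2)Q(t=2) = 2852×9 + 494×4 + 1271×5 + 20891×4 = 25668 + 1976 + 6355 + 83564 = 117563
link = 148512/117563 = 1.263255
Chained index = 100 × 0.999489 × 1.026474 × 1.263255 = 129.6035

129.60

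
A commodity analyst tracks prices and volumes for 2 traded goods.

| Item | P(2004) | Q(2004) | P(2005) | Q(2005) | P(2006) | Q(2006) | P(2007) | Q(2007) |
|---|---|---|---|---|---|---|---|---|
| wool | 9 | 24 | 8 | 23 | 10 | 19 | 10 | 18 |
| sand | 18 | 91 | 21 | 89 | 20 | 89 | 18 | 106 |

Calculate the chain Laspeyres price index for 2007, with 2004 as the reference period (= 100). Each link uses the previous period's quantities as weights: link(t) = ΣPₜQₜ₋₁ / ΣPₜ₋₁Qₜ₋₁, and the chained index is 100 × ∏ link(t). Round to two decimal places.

Link 2004→2005:
ΣP(2005)Q(2004) = 8×24 + 21×91 = 192 + 1911 = 2103
ΣP(2004)Q(2004) = 9×24 + 18×91 = 216 + 1638 = 1854
link = 2103/1854 = 1.134304
Link 2005→2006:
ΣP(2006)Q(2005) = 10×23 + 20×89 = 230 + 1780 = 2010
ΣP(2005)Q(2005) = 8×23 + 21×89 = 184 + 1869 = 2053
link = 2010/2053 = 0.979055
Link 2006→2007:
ΣP(2007)Q(2006) = 10×19 + 18×89 = 190 + 1602 = 1792
ΣP(2006)Q(2006) = 10×19 + 20×89 = 190 + 1780 = 1970
link = 1792/1970 = 0.909645
Chained index = 100 × 1.134304 × 0.979055 × 0.909645 = 101.0202

101.02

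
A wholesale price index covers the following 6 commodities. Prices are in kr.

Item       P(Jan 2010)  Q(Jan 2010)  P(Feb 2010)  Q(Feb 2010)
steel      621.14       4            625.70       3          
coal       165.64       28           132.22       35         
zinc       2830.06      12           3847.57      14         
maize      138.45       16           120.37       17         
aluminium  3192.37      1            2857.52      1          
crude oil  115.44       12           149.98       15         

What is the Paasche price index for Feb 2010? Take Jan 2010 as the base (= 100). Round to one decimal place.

Paasche price index uses current-period quantities as weights.
ΣP(Feb 2010)·Q(Feb 2010) = 625.70×3 + 132.22×35 + 3847.57×14 + 120.37×17 + 2857.52×1 + 149.98×15 = 1877.1 + 4627.7 + 53865.98 + 2046.29 + 2857.52 + 2249.7 = 67524.29
ΣP(Jan 2010)·Q(Feb 2010) = 621.14×3 + 165.64×35 + 2830.06×14 + 138.45×17 + 3192.37×1 + 115.44×15 = 1863.42 + 5797.4 + 39620.84 + 2353.65 + 3192.37 + 1731.6 = 54559.28
Index = 67524.29 / 54559.28 × 100 = 123.7632

123.8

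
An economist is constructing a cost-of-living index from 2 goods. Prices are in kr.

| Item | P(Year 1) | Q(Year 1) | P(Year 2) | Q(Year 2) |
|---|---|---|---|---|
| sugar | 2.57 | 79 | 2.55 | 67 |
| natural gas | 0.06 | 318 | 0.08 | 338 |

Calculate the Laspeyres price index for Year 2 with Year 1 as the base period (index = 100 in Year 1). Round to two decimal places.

102.15

Laspeyres price index uses base-period quantities as weights.
ΣP(Year 2)·Q(Year 1) = 2.55×79 + 0.08×318 = 201.45 + 25.44 = 226.89
ΣP(Year 1)·Q(Year 1) = 2.57×79 + 0.06×318 = 203.03 + 19.08 = 222.11
Index = 226.89 / 222.11 × 100 = 102.1521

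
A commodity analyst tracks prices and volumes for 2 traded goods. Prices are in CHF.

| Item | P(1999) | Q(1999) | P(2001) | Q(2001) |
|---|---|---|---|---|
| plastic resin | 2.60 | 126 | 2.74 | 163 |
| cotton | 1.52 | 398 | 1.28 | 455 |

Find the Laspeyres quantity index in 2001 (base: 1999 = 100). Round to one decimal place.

119.6

Laspeyres quantity index uses base-period prices as weights.
ΣP(1999)·Q(2001) = 2.60×163 + 1.52×455 = 423.8 + 691.6 = 1115.4
ΣP(1999)·Q(1999) = 2.60×126 + 1.52×398 = 327.6 + 604.96 = 932.56
Index = 1115.4 / 932.56 × 100 = 119.6062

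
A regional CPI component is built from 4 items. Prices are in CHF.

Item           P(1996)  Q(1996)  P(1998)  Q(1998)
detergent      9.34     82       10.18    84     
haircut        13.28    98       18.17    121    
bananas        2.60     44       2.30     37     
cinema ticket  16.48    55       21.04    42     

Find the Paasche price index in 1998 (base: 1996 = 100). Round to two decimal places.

Paasche price index uses current-period quantities as weights.
ΣP(1998)·Q(1998) = 10.18×84 + 18.17×121 + 2.30×37 + 21.04×42 = 855.12 + 2198.57 + 85.1 + 883.68 = 4022.47
ΣP(1996)·Q(1998) = 9.34×84 + 13.28×121 + 2.60×37 + 16.48×42 = 784.56 + 1606.88 + 96.2 + 692.16 = 3179.8
Index = 4022.47 / 3179.8 × 100 = 126.5007

126.50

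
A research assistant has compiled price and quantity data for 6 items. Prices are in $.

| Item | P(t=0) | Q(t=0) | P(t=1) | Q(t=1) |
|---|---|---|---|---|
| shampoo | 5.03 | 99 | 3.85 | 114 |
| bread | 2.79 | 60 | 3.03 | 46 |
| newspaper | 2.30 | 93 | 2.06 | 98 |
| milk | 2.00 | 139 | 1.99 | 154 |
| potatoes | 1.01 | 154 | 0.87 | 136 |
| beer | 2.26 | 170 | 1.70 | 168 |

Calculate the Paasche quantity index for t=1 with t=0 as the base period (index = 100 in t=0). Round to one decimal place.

Paasche quantity index uses current-period prices as weights.
ΣP(t=1)·Q(t=1) = 3.85×114 + 3.03×46 + 2.06×98 + 1.99×154 + 0.87×136 + 1.70×168 = 438.9 + 139.38 + 201.88 + 306.46 + 118.32 + 285.6 = 1490.54
ΣP(t=1)·Q(t=0) = 3.85×99 + 3.03×60 + 2.06×93 + 1.99×139 + 0.87×154 + 1.70×170 = 381.15 + 181.8 + 191.58 + 276.61 + 133.98 + 289 = 1454.12
Index = 1490.54 / 1454.12 × 100 = 102.5046

102.5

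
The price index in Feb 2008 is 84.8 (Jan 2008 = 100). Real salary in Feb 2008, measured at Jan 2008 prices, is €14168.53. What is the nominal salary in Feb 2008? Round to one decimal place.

Nominal = Real × (Index/100) = 14168.53 × (84.8/100)
        = 14168.53 × 0.848 = 12014.9134

12014.9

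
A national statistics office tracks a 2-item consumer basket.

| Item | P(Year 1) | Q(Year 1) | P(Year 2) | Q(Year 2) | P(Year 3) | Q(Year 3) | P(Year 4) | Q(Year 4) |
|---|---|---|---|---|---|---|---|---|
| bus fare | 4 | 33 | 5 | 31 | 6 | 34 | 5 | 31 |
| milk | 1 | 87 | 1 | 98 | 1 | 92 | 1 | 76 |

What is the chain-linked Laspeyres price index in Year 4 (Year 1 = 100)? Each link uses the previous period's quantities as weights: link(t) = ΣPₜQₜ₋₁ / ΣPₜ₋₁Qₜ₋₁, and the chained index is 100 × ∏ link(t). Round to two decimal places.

114.33

Link Year 1→Year 2:
ΣP(Year 2)Q(Year 1) = 5×33 + 1×87 = 165 + 87 = 252
ΣP(Year 1)Q(Year 1) = 4×33 + 1×87 = 132 + 87 = 219
link = 252/219 = 1.150685
Link Year 2→Year 3:
ΣP(Year 3)Q(Year 2) = 6×31 + 1×98 = 186 + 98 = 284
ΣP(Year 2)Q(Year 2) = 5×31 + 1×98 = 155 + 98 = 253
link = 284/253 = 1.122530
Link Year 3→Year 4:
ΣP(Year 4)Q(Year 3) = 5×34 + 1×92 = 170 + 92 = 262
ΣP(Year 3)Q(Year 3) = 6×34 + 1×92 = 204 + 92 = 296
link = 262/296 = 0.885135
Chained index = 100 × 1.150685 × 1.122530 × 0.885135 = 114.3310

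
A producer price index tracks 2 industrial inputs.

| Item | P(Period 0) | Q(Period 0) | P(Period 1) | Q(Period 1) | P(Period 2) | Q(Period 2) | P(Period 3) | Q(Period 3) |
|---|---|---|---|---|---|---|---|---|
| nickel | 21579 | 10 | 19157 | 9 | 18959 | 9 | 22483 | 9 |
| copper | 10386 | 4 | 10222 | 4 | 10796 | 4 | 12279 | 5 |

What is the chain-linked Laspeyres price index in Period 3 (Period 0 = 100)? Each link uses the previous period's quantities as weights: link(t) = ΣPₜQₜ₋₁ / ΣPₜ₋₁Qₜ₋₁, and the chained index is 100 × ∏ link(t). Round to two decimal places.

Link Period 0→Period 1:
ΣP(Period 1)Q(Period 0) = 19157×10 + 10222×4 = 191570 + 40888 = 232458
ΣP(Period 0)Q(Period 0) = 21579×10 + 10386×4 = 215790 + 41544 = 257334
link = 232458/257334 = 0.903332
Link Period 1→Period 2:
ΣP(Period 2)Q(Period 1) = 18959×9 + 10796×4 = 170631 + 43184 = 213815
ΣP(Period 1)Q(Period 1) = 19157×9 + 10222×4 = 172413 + 40888 = 213301
link = 213815/213301 = 1.002410
Link Period 2→Period 3:
ΣP(Period 3)Q(Period 2) = 22483×9 + 12279×4 = 202347 + 49116 = 251463
ΣP(Period 2)Q(Period 2) = 18959×9 + 10796×4 = 170631 + 43184 = 213815
link = 251463/213815 = 1.176077
Chained index = 100 × 0.903332 × 1.002410 × 1.176077 = 106.4948

106.49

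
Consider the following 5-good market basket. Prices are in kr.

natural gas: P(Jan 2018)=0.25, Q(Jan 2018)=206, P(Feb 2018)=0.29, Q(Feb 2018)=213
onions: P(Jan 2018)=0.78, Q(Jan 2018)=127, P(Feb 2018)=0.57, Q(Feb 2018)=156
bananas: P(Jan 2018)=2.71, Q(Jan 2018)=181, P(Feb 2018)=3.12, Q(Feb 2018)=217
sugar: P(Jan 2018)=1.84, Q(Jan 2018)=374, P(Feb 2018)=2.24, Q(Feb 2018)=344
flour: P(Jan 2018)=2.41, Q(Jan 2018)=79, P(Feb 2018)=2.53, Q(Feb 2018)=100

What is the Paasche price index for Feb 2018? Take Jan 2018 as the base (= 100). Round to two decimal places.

113.09

Paasche price index uses current-period quantities as weights.
ΣP(Feb 2018)·Q(Feb 2018) = 0.29×213 + 0.57×156 + 3.12×217 + 2.24×344 + 2.53×100 = 61.77 + 88.92 + 677.04 + 770.56 + 253 = 1851.29
ΣP(Jan 2018)·Q(Feb 2018) = 0.25×213 + 0.78×156 + 2.71×217 + 1.84×344 + 2.41×100 = 53.25 + 121.68 + 588.07 + 632.96 + 241 = 1636.96
Index = 1851.29 / 1636.96 × 100 = 113.0932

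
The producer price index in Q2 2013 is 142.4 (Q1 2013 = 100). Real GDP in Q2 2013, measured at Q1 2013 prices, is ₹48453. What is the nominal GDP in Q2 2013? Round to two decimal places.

Nominal = Real × (Index/100) = 48453 × (142.4/100)
        = 48453 × 1.424 = 68997.0720

68997.07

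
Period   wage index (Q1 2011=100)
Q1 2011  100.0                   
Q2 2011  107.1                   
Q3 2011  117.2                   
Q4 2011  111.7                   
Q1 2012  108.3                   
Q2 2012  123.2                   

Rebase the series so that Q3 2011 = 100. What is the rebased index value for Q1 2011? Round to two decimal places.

85.32

Rebased(Q1 2011) = 100.0 / 117.2 × 100 = 85.3242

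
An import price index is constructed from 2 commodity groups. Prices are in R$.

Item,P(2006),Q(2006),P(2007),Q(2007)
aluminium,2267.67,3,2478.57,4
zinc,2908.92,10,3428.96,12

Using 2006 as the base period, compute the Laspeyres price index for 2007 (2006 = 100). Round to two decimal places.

Laspeyres price index uses base-period quantities as weights.
ΣP(2007)·Q(2006) = 2478.57×3 + 3428.96×10 = 7435.71 + 34289.6 = 41725.31
ΣP(2006)·Q(2006) = 2267.67×3 + 2908.92×10 = 6803.01 + 29089.2 = 35892.21
Index = 41725.31 / 35892.21 × 100 = 116.2517

116.25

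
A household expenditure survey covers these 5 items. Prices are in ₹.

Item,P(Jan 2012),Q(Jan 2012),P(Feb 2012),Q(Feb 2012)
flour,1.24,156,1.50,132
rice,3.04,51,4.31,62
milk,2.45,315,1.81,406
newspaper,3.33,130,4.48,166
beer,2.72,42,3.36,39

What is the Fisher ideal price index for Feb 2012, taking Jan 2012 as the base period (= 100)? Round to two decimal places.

Laspeyres component (base-period weights):
ΣP(Feb 2012)Q(Jan 2012) = 1.50×156 + 4.31×51 + 1.81×315 + 4.48×130 + 3.36×42 = 234 + 219.81 + 570.15 + 582.4 + 141.12 = 1747.48
ΣP(Jan 2012)Q(Jan 2012) = 1.24×156 + 3.04×51 + 2.45×315 + 3.33×130 + 2.72×42 = 193.44 + 155.04 + 771.75 + 432.9 + 114.24 = 1667.37
L = 1747.48 / 1667.37 × 100 = 104.8046
Paasche component (current-period weights):
ΣP(Feb 2012)Q(Feb 2012) = 1.50×132 + 4.31×62 + 1.81×406 + 4.48×166 + 3.36×39 = 198 + 267.22 + 734.86 + 743.68 + 131.04 = 2074.8
ΣP(Jan 2012)Q(Feb 2012) = 1.24×132 + 3.04×62 + 2.45×406 + 3.33×166 + 2.72×39 = 163.68 + 188.48 + 994.7 + 552.78 + 106.08 = 2005.72
P = 2074.8 / 2005.72 × 100 = 103.4441
Fisher = √(L × P) = √(104.8046 × 103.4441) = 104.1221

104.12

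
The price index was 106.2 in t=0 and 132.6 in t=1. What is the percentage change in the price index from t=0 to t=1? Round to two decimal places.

Change = (132.6 − 106.2) / 106.2 × 100
       = 26.4 / 106.2 × 100 = 24.8588%

24.86%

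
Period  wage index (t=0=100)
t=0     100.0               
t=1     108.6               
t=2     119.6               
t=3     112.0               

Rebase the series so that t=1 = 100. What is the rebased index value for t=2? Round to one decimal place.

Rebased(t=2) = 119.6 / 108.6 × 100 = 110.1289

110.1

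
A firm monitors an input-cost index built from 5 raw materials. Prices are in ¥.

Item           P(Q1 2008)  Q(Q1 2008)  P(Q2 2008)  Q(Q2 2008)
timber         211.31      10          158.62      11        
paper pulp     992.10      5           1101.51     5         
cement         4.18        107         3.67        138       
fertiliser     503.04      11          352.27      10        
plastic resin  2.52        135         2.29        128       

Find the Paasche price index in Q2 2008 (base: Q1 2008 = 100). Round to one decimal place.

87.6

Paasche price index uses current-period quantities as weights.
ΣP(Q2 2008)·Q(Q2 2008) = 158.62×11 + 1101.51×5 + 3.67×138 + 352.27×10 + 2.29×128 = 1744.82 + 5507.55 + 506.46 + 3522.7 + 293.12 = 11574.65
ΣP(Q1 2008)·Q(Q2 2008) = 211.31×11 + 992.10×5 + 4.18×138 + 503.04×10 + 2.52×128 = 2324.41 + 4960.5 + 576.84 + 5030.4 + 322.56 = 13214.71
Index = 11574.65 / 13214.71 × 100 = 87.5891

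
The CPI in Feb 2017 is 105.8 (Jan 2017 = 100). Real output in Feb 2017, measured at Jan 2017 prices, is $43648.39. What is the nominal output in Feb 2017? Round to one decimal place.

46180.0

Nominal = Real × (Index/100) = 43648.39 × (105.8/100)
        = 43648.39 × 1.058 = 46179.9966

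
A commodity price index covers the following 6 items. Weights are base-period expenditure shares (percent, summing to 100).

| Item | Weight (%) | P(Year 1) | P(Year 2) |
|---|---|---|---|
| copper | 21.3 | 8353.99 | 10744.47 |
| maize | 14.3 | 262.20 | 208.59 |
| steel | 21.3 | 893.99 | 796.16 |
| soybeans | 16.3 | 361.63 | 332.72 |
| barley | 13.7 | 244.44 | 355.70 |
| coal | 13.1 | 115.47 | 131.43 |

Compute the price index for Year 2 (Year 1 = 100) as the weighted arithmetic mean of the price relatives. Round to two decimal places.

copper: 21.3 × (10744.47/8353.99) = 21.3 × 1.286148 = 27.3950
maize: 14.3 × (208.59/262.20) = 14.3 × 0.795538 = 11.3762
steel: 21.3 × (796.16/893.99) = 21.3 × 0.890569 = 18.9691
soybeans: 16.3 × (332.72/361.63) = 16.3 × 0.920056 = 14.9969
barley: 13.7 × (355.70/244.44) = 13.7 × 1.455163 = 19.9357
coal: 13.1 × (131.43/115.47) = 13.1 × 1.138218 = 14.9107
Index = Σ wᵢ·(p₁ᵢ/p₀ᵢ) = 27.3950 + 11.3762 + 18.9691 + 14.9969 + 19.9357 + 14.9107 = 107.5836

107.58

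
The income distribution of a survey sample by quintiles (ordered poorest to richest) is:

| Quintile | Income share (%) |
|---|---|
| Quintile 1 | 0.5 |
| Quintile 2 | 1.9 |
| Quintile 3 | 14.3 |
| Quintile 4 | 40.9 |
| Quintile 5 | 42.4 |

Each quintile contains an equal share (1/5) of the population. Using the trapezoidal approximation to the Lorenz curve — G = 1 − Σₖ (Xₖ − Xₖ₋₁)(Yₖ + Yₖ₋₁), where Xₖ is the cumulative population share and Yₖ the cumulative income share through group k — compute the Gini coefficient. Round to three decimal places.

Cumulative income shares Yₖ: 0.0050, 0.0240, 0.1670, 0.5760, 1.0000
Σ (Xₖ−Xₖ₋₁)(Yₖ+Yₖ₋₁) = (1/5)(0.0050+0.0000) + (1/5)(0.0240+0.0050) + (1/5)(0.1670+0.0240) + (1/5)(0.5760+0.1670) + (1/5)(1.0000+0.5760)
  = 0.0010 + 0.0058 + 0.0382 + 0.1486 + 0.3152 = 0.5088
G = 1 − 0.5088 = 0.4912

0.491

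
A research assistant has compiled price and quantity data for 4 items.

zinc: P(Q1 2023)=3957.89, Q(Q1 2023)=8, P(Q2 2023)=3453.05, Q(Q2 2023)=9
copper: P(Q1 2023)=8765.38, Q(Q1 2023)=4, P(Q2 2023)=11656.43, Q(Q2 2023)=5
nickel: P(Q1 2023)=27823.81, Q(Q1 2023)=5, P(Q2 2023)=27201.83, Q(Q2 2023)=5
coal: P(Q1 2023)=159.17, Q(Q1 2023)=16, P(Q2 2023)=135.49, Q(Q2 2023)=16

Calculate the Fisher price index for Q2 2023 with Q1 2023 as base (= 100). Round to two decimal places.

Laspeyres component (base-period weights):
ΣP(Q2 2023)Q(Q1 2023) = 3453.05×8 + 11656.43×4 + 27201.83×5 + 135.49×16 = 27624.4 + 46625.72 + 136009.15 + 2167.84 = 212427.11
ΣP(Q1 2023)Q(Q1 2023) = 3957.89×8 + 8765.38×4 + 27823.81×5 + 159.17×16 = 31663.12 + 35061.52 + 139119.05 + 2546.72 = 208390.41
L = 212427.11 / 208390.41 × 100 = 101.9371
Paasche component (current-period weights):
ΣP(Q2 2023)Q(Q2 2023) = 3453.05×9 + 11656.43×5 + 27201.83×5 + 135.49×16 = 31077.45 + 58282.15 + 136009.15 + 2167.84 = 227536.59
ΣP(Q1 2023)Q(Q2 2023) = 3957.89×9 + 8765.38×5 + 27823.81×5 + 159.17×16 = 35621.01 + 43826.9 + 139119.05 + 2546.72 = 221113.68
P = 227536.59 / 221113.68 × 100 = 102.9048
Fisher = √(L × P) = √(101.9371 × 102.9048) = 102.4198

102.42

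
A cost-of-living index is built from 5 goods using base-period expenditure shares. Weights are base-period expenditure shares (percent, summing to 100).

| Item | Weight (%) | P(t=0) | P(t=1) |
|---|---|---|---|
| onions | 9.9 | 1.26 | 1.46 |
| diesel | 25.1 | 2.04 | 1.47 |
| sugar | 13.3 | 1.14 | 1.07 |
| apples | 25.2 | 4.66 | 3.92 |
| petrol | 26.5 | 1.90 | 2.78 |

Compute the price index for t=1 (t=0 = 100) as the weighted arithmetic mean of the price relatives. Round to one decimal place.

onions: 9.9 × (1.46/1.26) = 9.9 × 1.158730 = 11.4714
diesel: 25.1 × (1.47/2.04) = 25.1 × 0.720588 = 18.0868
sugar: 13.3 × (1.07/1.14) = 13.3 × 0.938596 = 12.4833
apples: 25.2 × (3.92/4.66) = 25.2 × 0.841202 = 21.1983
petrol: 26.5 × (2.78/1.90) = 26.5 × 1.463158 = 38.7737
Index = Σ wᵢ·(p₁ᵢ/p₀ᵢ) = 11.4714 + 18.0868 + 12.4833 + 21.1983 + 38.7737 = 102.0135

102.0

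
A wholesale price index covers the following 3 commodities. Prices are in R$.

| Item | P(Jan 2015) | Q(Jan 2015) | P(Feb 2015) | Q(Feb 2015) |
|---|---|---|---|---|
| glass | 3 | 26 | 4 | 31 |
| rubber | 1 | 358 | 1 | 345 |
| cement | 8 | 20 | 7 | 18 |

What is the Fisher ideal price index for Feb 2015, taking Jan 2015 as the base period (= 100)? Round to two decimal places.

101.62

Laspeyres component (base-period weights):
ΣP(Feb 2015)Q(Jan 2015) = 4×26 + 1×358 + 7×20 = 104 + 358 + 140 = 602
ΣP(Jan 2015)Q(Jan 2015) = 3×26 + 1×358 + 8×20 = 78 + 358 + 160 = 596
L = 602 / 596 × 100 = 101.0067
Paasche component (current-period weights):
ΣP(Feb 2015)Q(Feb 2015) = 4×31 + 1×345 + 7×18 = 124 + 345 + 126 = 595
ΣP(Jan 2015)Q(Feb 2015) = 3×31 + 1×345 + 8×18 = 93 + 345 + 144 = 582
P = 595 / 582 × 100 = 102.2337
Fisher = √(L × P) = √(101.0067 × 102.2337) = 101.6183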